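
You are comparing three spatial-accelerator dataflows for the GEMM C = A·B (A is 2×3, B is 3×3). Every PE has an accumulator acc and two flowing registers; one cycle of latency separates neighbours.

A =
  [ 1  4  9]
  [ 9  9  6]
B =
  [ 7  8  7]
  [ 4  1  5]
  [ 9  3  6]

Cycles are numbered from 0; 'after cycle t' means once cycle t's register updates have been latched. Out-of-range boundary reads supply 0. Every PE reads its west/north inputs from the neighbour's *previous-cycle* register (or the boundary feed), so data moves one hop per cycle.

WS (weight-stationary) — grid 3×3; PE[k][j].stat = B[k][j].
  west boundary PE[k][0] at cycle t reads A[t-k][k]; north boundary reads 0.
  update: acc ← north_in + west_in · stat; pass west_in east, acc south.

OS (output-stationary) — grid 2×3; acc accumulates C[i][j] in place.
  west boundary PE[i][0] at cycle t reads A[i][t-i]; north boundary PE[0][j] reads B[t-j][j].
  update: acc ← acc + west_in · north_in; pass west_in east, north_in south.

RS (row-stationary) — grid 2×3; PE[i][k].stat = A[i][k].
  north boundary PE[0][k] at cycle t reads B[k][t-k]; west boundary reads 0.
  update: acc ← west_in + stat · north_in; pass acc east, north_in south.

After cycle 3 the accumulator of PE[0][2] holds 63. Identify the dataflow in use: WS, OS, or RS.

WS (3×3 grid), PE[0][2]:
  t=0 PE[0][2]: acc=0 h=0 v=0
  t=1 PE[0][2]: acc=0 h=0 v=0
  t=2 PE[0][2]: acc=7 h=1 v=7
  t=3 PE[0][2]: acc=63 h=9 v=63
OS (2×3 grid), PE[0][2]:
  t=0 PE[0][2]: acc=0 h=0 v=0
  t=1 PE[0][2]: acc=0 h=0 v=0
  t=2 PE[0][2]: acc=7 h=1 v=7
  t=3 PE[0][2]: acc=27 h=4 v=5
RS (2×3 grid), PE[0][2]:
  t=0 PE[0][2]: acc=0 h=0 v=0
  t=1 PE[0][2]: acc=0 h=0 v=0
  t=2 PE[0][2]: acc=104 h=104 v=9
  t=3 PE[0][2]: acc=39 h=39 v=3

dataflow = WS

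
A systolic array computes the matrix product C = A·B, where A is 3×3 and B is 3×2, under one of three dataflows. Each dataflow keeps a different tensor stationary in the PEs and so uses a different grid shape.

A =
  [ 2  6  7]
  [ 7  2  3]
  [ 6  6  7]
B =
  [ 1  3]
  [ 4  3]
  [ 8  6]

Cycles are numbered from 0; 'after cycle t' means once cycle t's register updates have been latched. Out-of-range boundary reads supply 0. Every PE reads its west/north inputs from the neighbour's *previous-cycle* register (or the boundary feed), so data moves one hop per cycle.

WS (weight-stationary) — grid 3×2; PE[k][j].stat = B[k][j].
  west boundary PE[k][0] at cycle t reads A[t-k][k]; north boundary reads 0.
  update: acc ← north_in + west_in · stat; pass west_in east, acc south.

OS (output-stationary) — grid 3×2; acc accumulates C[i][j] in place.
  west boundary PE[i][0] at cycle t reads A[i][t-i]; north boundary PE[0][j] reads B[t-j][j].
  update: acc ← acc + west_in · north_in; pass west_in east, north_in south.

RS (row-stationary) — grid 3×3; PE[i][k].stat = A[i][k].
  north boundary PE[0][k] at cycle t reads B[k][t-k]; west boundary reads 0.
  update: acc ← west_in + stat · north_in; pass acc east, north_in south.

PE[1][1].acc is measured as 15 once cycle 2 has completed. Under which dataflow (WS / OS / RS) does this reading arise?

— WS: 3×2; PE[1][1] trace:
  [0] (1,1) acc=0 (h:0 v:0)
  [1] (1,1) acc=0 (h:0 v:0)
  [2] (1,1) acc=24 (h:6 v:24)
— OS: 3×2; PE[1][1] trace:
  [0] (1,1) acc=0 (h:0 v:0)
  [1] (1,1) acc=0 (h:0 v:0)
  [2] (1,1) acc=21 (h:7 v:3)
— RS: 3×3; PE[1][1] trace:
  [0] (1,1) acc=0 (h:0 v:0)
  [1] (1,1) acc=0 (h:0 v:0)
  [2] (1,1) acc=15 (h:15 v:4)

dataflow = RS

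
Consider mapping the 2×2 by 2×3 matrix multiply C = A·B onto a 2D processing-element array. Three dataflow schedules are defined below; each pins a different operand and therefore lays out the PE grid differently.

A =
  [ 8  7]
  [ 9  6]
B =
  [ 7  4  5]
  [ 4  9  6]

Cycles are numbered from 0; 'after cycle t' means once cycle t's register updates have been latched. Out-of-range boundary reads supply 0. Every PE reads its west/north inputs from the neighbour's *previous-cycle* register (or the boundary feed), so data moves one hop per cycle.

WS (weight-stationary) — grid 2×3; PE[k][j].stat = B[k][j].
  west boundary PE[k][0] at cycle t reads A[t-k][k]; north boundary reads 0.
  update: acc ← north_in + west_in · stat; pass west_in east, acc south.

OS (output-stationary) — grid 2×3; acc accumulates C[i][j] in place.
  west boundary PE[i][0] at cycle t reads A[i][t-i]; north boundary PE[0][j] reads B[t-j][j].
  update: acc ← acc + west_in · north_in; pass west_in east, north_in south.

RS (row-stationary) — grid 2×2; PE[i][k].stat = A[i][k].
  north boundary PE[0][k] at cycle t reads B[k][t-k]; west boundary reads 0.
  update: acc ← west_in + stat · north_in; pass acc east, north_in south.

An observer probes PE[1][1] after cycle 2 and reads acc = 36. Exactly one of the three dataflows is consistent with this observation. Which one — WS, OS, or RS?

dataflow = OS

WS (2×3 grid), PE[1][1]:
  [0] (1,1) acc=0 (h:0 v:0)
  [1] (1,1) acc=0 (h:0 v:0)
  [2] (1,1) acc=95 (h:7 v:95)
OS (2×3 grid), PE[1][1]:
  [0] (1,1) acc=0 (h:0 v:0)
  [1] (1,1) acc=0 (h:0 v:0)
  [2] (1,1) acc=36 (h:9 v:4)
RS (2×2 grid), PE[1][1]:
  [0] (1,1) acc=0 (h:0 v:0)
  [1] (1,1) acc=0 (h:0 v:0)
  [2] (1,1) acc=87 (h:87 v:4)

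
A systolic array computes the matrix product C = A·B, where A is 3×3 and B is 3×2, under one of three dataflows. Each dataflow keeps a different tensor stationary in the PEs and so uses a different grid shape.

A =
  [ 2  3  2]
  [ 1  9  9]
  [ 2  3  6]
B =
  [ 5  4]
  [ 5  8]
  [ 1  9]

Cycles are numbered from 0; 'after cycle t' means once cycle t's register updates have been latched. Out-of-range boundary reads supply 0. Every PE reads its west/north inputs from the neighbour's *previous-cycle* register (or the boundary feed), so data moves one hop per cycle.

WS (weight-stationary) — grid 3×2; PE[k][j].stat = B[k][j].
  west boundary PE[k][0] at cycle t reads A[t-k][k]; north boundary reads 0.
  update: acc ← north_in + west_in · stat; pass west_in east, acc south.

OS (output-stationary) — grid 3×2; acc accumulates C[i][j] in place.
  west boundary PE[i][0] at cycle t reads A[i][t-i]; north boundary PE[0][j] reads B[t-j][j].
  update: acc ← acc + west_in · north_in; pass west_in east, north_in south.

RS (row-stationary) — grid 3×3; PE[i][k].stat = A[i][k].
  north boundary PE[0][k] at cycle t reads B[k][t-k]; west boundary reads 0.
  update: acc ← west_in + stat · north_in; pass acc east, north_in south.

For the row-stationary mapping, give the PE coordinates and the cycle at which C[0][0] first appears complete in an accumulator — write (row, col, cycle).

Under RS, C[0][0] lands at PE[0][2]:
  @0  [0,2]  acc 0  |  →0  ↓0
  @1  [0,2]  acc 0  |  →0  ↓0
  @2  [0,2]  acc 27  |  →27  ↓1

(row, col, cycle) = (0, 2, 2)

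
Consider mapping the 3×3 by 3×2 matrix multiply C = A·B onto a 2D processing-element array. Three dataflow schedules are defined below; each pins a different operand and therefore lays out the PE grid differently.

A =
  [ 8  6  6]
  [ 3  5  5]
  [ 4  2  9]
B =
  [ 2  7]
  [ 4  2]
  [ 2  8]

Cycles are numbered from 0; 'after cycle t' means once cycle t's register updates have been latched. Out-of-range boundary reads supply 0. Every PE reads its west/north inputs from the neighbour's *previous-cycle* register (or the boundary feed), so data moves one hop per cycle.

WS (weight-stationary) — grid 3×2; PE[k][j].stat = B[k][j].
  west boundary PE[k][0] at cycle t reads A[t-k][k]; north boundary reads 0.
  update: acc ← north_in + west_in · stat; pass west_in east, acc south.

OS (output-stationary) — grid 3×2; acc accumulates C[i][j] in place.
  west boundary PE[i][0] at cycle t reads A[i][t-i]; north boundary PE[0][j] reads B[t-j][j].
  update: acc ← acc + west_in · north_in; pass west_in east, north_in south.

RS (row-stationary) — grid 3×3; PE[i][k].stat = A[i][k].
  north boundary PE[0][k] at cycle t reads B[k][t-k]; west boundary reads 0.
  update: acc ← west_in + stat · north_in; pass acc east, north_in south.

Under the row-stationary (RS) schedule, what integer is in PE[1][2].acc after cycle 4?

PE[1][2].acc = 71

RS 3×3: PE[1][2] cycle-by-cycle (with neighbour feeds):
  [0] (0,2) acc=0 (h:0 v:0)
  [0] (1,1) acc=0 (h:0 v:0)
  [0] (1,2) acc=0 (h:0 v:0)
  [1] (0,2) acc=0 (h:0 v:0)
  [1] (1,1) acc=0 (h:0 v:0)
  [1] (1,2) acc=0 (h:0 v:0)
  [2] (0,2) acc=52 (h:52 v:2)
  [2] (1,1) acc=26 (h:26 v:4)
  [2] (1,2) acc=0 (h:0 v:0)
  [3] (0,2) acc=116 (h:116 v:8)
  [3] (1,1) acc=31 (h:31 v:2)
  [3] (1,2) acc=36 (h:36 v:2)
  [4] (0,2) acc=0 (h:0 v:0)
  [4] (1,1) acc=0 (h:0 v:0)
  [4] (1,2) acc=71 (h:71 v:8)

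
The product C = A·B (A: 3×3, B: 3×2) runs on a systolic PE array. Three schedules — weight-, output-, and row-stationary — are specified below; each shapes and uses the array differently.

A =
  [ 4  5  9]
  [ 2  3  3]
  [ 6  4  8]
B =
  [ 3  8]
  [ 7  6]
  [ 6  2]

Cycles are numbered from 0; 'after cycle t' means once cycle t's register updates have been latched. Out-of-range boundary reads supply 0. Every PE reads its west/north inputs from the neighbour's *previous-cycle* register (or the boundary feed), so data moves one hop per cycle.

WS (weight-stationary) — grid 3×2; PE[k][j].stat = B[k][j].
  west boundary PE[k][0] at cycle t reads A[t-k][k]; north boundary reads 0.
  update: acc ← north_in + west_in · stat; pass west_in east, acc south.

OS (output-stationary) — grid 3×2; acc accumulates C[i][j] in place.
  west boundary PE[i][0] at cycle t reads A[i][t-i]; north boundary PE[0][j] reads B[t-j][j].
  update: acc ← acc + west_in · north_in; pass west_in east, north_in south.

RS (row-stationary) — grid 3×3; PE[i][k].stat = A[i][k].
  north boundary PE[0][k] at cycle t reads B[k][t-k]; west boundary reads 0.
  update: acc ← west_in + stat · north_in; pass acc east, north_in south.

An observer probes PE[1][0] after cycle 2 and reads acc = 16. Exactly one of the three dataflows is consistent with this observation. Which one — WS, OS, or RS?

dataflow = RS

WS [3×2] PE[1][0] across cycles:
  cycle 0: PE[1][0] → acc 0, east 0, south 0
  cycle 1: PE[1][0] → acc 47, east 5, south 47
  cycle 2: PE[1][0] → acc 27, east 3, south 27
OS [3×2] PE[1][0] across cycles:
  cycle 0: PE[1][0] → acc 0, east 0, south 0
  cycle 1: PE[1][0] → acc 6, east 2, south 3
  cycle 2: PE[1][0] → acc 27, east 3, south 7
RS [3×3] PE[1][0] across cycles:
  cycle 0: PE[1][0] → acc 0, east 0, south 0
  cycle 1: PE[1][0] → acc 6, east 6, south 3
  cycle 2: PE[1][0] → acc 16, east 16, south 8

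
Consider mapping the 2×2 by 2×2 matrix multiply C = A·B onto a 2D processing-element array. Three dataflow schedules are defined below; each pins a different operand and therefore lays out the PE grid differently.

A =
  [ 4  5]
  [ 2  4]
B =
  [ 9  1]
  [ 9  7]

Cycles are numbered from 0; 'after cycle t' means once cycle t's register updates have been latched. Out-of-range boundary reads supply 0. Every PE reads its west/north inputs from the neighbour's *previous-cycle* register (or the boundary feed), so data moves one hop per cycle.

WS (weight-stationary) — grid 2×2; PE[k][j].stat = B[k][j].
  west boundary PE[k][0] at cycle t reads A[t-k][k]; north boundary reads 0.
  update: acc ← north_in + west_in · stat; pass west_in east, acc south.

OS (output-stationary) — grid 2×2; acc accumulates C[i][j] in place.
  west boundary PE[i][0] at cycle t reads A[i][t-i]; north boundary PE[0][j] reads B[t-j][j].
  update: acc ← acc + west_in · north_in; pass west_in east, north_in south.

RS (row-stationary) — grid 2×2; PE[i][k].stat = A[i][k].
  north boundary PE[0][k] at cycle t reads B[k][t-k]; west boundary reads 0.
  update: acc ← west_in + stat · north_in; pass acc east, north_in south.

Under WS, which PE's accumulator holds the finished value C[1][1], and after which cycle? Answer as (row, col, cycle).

WS: C[1][1] accumulates in PE[1][1]:
  [0] (1,1) acc=0 (h:0 v:0)
  [1] (1,1) acc=0 (h:0 v:0)
  [2] (1,1) acc=39 (h:5 v:39)
  [3] (1,1) acc=30 (h:4 v:30)

(row, col, cycle) = (1, 1, 3)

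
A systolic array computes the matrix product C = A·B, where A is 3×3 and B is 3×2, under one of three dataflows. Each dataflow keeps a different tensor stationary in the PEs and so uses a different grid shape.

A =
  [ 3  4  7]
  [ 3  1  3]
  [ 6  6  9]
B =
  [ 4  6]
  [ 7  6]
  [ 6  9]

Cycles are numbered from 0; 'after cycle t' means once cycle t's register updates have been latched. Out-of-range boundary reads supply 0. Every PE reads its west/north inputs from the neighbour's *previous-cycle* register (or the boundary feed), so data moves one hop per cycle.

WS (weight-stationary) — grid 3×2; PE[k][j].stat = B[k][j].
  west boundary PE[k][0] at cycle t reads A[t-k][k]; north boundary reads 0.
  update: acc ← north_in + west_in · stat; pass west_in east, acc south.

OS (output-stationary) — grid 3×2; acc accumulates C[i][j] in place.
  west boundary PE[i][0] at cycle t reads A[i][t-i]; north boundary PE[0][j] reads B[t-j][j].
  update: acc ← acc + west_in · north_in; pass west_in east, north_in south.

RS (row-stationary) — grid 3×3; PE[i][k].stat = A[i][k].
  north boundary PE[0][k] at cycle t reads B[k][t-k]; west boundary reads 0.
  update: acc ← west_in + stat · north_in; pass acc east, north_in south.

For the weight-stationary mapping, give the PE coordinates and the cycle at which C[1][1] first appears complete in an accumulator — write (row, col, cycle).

WS: C[1][1] accumulates in PE[2][1]:
  @0  [2,1]  acc 0  |  →0  ↓0
  @1  [2,1]  acc 0  |  →0  ↓0
  @2  [2,1]  acc 0  |  →0  ↓0
  @3  [2,1]  acc 105  |  →7  ↓105
  @4  [2,1]  acc 51  |  →3  ↓51

(row, col, cycle) = (2, 1, 4)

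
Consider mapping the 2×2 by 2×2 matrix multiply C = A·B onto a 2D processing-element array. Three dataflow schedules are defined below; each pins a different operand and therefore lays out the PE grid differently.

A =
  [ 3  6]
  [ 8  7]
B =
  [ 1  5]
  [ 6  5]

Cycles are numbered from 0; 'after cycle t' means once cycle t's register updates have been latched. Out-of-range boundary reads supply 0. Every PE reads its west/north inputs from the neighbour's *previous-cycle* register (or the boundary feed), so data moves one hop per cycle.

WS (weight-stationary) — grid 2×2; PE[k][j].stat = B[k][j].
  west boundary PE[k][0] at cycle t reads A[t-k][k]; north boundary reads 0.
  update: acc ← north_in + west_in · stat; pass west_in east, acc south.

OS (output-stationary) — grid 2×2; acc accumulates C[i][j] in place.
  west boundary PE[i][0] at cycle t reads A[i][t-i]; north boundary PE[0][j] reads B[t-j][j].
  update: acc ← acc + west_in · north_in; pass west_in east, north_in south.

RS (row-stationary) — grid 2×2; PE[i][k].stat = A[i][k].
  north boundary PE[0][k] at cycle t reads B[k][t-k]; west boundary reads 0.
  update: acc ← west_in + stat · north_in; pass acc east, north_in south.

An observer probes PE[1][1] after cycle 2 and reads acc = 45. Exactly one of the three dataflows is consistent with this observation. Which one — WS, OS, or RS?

WS (2×2 grid), PE[1][1]:
  after 0 — PE[1][1] acc=0, pass-E 0, pass-S 0
  after 1 — PE[1][1] acc=0, pass-E 0, pass-S 0
  after 2 — PE[1][1] acc=45, pass-E 6, pass-S 45
OS (2×2 grid), PE[1][1]:
  after 0 — PE[1][1] acc=0, pass-E 0, pass-S 0
  after 1 — PE[1][1] acc=0, pass-E 0, pass-S 0
  after 2 — PE[1][1] acc=40, pass-E 8, pass-S 5
RS (2×2 grid), PE[1][1]:
  after 0 — PE[1][1] acc=0, pass-E 0, pass-S 0
  after 1 — PE[1][1] acc=0, pass-E 0, pass-S 0
  after 2 — PE[1][1] acc=50, pass-E 50, pass-S 6

dataflow = WS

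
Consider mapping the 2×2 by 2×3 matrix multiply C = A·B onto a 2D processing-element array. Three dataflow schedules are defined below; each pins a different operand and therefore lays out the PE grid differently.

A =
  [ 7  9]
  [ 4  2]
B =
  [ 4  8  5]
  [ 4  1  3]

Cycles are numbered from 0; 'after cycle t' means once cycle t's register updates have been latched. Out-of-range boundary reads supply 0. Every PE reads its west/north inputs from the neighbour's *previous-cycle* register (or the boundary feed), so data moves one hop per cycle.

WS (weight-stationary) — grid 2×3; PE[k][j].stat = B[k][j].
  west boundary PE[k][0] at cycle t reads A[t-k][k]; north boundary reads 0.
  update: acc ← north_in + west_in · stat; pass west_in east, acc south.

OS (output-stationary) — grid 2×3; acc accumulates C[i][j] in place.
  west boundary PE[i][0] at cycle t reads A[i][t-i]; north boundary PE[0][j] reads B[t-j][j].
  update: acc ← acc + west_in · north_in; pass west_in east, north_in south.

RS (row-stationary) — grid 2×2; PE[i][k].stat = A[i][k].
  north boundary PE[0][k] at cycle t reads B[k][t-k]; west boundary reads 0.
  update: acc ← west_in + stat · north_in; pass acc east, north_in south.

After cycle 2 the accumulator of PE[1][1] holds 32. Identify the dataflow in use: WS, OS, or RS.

dataflow = OS

— WS: 2×3; PE[1][1] trace:
  @0  [1,1]  acc 0  |  →0  ↓0
  @1  [1,1]  acc 0  |  →0  ↓0
  @2  [1,1]  acc 65  |  →9  ↓65
— OS: 2×3; PE[1][1] trace:
  @0  [1,1]  acc 0  |  →0  ↓0
  @1  [1,1]  acc 0  |  →0  ↓0
  @2  [1,1]  acc 32  |  →4  ↓8
— RS: 2×2; PE[1][1] trace:
  @0  [1,1]  acc 0  |  →0  ↓0
  @1  [1,1]  acc 0  |  →0  ↓0
  @2  [1,1]  acc 24  |  →24  ↓4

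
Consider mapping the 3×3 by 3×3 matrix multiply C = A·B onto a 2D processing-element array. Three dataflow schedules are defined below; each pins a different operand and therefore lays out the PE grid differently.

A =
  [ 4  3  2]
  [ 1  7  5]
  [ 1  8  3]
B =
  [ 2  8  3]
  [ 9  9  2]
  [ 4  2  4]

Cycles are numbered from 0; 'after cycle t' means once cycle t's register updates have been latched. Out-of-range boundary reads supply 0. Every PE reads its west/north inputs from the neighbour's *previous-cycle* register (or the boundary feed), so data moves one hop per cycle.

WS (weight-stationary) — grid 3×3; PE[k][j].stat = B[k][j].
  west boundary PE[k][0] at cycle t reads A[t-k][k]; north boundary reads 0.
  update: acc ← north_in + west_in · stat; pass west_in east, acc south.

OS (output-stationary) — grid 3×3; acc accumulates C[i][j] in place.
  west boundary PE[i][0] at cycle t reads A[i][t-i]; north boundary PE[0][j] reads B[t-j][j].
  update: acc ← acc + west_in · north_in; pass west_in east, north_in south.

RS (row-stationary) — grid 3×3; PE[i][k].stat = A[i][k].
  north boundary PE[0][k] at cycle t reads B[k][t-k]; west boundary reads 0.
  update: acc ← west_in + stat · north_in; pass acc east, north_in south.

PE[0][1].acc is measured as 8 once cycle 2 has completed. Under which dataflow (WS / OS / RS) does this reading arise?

Under WS (3×3), PE[0][1]:
  step 0 · PE0,1: acc=0; fwd→0 fwd↓0
  step 1 · PE0,1: acc=32; fwd→4 fwd↓32
  step 2 · PE0,1: acc=8; fwd→1 fwd↓8
Under OS (3×3), PE[0][1]:
  step 0 · PE0,1: acc=0; fwd→0 fwd↓0
  step 1 · PE0,1: acc=32; fwd→4 fwd↓8
  step 2 · PE0,1: acc=59; fwd→3 fwd↓9
Under RS (3×3), PE[0][1]:
  step 0 · PE0,1: acc=0; fwd→0 fwd↓0
  step 1 · PE0,1: acc=35; fwd→35 fwd↓9
  step 2 · PE0,1: acc=59; fwd→59 fwd↓9

dataflow = WS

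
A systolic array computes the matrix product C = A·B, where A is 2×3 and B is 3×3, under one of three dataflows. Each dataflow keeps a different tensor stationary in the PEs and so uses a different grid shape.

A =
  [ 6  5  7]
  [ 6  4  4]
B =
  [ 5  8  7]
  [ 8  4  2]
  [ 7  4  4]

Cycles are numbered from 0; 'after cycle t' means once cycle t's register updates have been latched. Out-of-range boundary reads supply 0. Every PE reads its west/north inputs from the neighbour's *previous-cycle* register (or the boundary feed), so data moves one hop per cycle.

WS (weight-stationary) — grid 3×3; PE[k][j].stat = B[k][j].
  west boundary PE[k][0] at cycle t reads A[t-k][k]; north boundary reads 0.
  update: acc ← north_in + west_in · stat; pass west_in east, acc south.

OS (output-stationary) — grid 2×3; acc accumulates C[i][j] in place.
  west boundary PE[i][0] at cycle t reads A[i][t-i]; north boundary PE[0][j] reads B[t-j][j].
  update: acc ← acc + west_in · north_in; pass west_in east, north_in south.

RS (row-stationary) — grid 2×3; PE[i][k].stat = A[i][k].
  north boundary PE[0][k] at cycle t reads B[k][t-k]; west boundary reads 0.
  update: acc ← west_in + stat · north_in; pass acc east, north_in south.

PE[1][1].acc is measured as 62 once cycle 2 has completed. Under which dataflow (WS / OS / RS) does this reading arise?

dataflow = RS

— WS: 3×3; PE[1][1] trace:
  c0 r1c1: 0 / 0 / 0
  c1 r1c1: 0 / 0 / 0
  c2 r1c1: 68 / 5 / 68
— OS: 2×3; PE[1][1] trace:
  c0 r1c1: 0 / 0 / 0
  c1 r1c1: 0 / 0 / 0
  c2 r1c1: 48 / 6 / 8
— RS: 2×3; PE[1][1] trace:
  c0 r1c1: 0 / 0 / 0
  c1 r1c1: 0 / 0 / 0
  c2 r1c1: 62 / 62 / 8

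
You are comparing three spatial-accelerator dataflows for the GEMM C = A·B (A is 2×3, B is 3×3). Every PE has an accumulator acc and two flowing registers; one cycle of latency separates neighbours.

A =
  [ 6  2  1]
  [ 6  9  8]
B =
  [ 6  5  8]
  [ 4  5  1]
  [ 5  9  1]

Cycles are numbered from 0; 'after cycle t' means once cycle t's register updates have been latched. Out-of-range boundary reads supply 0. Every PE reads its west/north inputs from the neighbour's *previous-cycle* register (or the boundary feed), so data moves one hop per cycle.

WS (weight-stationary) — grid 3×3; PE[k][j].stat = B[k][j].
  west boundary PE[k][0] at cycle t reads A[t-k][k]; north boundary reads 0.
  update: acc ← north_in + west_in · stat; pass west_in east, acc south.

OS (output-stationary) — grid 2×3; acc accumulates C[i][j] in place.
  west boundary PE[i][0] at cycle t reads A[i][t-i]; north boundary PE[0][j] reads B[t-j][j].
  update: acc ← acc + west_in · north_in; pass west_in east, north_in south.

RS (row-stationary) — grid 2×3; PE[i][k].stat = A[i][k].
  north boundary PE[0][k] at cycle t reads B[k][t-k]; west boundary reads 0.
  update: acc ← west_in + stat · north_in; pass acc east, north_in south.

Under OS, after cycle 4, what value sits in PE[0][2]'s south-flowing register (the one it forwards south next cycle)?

register = 1

OS on a 2×3 grid — tracing PE[0][2] and its feeders:
  after 0 — PE[0][1] acc=0, pass-E 0, pass-S 0
  after 0 — PE[0][2] acc=0, pass-E 0, pass-S 0
  after 1 — PE[0][1] acc=30, pass-E 6, pass-S 5
  after 1 — PE[0][2] acc=0, pass-E 0, pass-S 0
  after 2 — PE[0][1] acc=40, pass-E 2, pass-S 5
  after 2 — PE[0][2] acc=48, pass-E 6, pass-S 8
  after 3 — PE[0][1] acc=49, pass-E 1, pass-S 9
  after 3 — PE[0][2] acc=50, pass-E 2, pass-S 1
  after 4 — PE[0][1] acc=49, pass-E 0, pass-S 0
  after 4 — PE[0][2] acc=51, pass-E 1, pass-S 1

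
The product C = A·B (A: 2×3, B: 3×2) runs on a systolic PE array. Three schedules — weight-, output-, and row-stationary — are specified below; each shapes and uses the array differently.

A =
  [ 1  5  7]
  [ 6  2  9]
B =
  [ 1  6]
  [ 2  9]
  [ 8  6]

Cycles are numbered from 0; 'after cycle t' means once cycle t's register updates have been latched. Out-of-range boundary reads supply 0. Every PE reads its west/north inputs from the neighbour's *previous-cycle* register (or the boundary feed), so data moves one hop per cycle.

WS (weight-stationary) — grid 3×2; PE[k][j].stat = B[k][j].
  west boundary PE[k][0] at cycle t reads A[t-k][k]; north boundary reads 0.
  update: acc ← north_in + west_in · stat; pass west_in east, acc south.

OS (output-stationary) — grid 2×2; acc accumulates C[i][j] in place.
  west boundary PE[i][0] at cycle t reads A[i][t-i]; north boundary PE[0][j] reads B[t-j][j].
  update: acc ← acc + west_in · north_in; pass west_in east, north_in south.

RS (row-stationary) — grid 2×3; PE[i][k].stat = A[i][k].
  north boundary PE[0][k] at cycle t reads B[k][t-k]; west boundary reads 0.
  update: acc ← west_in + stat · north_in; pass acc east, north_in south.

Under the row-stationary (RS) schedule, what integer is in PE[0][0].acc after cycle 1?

PE[0][0].acc = 6

Tracing RS — 2×3 array, target PE[0][0]:
  @0  [0,0]  acc 1  |  →1  ↓1
  @1  [0,0]  acc 6  |  →6  ↓6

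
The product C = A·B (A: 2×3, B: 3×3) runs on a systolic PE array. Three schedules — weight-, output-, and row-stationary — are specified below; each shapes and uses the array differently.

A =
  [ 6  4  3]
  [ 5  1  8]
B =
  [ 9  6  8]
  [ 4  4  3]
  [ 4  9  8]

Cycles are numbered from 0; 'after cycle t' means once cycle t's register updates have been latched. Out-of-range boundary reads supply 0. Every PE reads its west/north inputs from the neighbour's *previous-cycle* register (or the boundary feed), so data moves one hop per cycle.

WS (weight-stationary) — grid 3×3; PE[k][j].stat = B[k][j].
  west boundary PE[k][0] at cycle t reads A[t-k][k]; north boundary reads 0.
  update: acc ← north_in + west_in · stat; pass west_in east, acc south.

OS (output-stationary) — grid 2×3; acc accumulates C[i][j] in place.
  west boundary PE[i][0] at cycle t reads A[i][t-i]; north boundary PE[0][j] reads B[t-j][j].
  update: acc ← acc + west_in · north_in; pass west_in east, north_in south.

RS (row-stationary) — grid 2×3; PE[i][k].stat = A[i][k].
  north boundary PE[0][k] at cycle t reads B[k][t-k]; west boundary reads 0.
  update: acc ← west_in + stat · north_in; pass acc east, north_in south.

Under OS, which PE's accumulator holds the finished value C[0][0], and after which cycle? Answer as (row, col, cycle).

OS — PE[0][0] is where C[0][0] collects:
  @0  [0,0]  acc 54  |  →6  ↓9
  @1  [0,0]  acc 70  |  →4  ↓4
  @2  [0,0]  acc 82  |  →3  ↓4

(row, col, cycle) = (0, 0, 2)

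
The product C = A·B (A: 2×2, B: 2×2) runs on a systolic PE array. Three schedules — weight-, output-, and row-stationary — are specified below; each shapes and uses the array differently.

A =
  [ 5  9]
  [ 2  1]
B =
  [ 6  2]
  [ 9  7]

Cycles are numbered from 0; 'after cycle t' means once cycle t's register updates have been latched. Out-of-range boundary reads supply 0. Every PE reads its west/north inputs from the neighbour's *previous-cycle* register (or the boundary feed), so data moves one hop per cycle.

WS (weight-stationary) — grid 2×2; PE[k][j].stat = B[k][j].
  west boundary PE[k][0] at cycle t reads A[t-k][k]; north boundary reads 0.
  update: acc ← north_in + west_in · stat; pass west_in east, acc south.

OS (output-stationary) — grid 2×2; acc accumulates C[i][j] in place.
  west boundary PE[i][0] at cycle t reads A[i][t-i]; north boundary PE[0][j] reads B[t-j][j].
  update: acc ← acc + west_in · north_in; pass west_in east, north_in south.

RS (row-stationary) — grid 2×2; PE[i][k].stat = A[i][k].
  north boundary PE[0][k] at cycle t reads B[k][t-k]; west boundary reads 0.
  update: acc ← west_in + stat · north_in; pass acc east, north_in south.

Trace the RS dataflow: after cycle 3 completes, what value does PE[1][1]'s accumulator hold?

PE[1][1].acc = 11

RS on a 2×2 grid — tracing PE[1][1] and its feeders:
  [0] (0,1) acc=0 (h:0 v:0)
  [0] (1,0) acc=0 (h:0 v:0)
  [0] (1,1) acc=0 (h:0 v:0)
  [1] (0,1) acc=111 (h:111 v:9)
  [1] (1,0) acc=12 (h:12 v:6)
  [1] (1,1) acc=0 (h:0 v:0)
  [2] (0,1) acc=73 (h:73 v:7)
  [2] (1,0) acc=4 (h:4 v:2)
  [2] (1,1) acc=21 (h:21 v:9)
  [3] (0,1) acc=0 (h:0 v:0)
  [3] (1,0) acc=0 (h:0 v:0)
  [3] (1,1) acc=11 (h:11 v:7)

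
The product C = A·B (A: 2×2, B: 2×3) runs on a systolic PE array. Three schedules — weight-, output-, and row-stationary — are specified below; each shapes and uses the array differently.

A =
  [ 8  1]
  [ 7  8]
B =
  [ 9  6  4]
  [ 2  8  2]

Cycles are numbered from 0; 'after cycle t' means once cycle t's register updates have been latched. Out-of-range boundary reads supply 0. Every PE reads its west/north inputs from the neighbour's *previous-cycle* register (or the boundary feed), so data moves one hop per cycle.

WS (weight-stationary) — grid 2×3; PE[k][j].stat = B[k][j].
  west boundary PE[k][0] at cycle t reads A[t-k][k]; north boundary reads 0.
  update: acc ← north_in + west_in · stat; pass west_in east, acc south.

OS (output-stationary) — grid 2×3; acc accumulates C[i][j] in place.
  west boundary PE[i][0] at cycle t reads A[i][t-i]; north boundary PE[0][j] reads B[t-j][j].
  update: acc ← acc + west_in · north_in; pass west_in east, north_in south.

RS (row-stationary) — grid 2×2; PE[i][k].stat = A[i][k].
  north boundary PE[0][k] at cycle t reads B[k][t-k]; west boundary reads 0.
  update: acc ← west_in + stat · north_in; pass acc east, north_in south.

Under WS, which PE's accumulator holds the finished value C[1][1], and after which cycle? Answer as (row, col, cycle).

(row, col, cycle) = (1, 1, 3)

Under WS, C[1][1] lands at PE[1][1]:
  c0 r1c1: 0 / 0 / 0
  c1 r1c1: 0 / 0 / 0
  c2 r1c1: 56 / 1 / 56
  c3 r1c1: 106 / 8 / 106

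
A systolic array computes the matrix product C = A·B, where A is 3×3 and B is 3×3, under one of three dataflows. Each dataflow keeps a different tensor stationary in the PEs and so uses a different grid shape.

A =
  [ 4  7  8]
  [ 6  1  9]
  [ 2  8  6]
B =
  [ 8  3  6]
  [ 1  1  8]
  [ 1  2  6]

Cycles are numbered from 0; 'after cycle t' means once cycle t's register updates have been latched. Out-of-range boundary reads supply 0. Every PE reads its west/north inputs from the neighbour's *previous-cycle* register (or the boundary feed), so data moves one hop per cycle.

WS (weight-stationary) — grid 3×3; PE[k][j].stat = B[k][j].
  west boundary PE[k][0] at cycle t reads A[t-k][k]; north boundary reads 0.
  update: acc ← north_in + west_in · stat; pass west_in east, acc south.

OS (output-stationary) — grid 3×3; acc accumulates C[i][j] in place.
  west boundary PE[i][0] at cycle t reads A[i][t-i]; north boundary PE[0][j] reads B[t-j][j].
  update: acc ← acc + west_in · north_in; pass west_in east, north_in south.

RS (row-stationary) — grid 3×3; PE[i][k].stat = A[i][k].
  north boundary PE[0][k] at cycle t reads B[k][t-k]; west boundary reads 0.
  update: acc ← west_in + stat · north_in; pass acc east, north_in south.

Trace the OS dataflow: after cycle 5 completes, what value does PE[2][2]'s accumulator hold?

PE[2][2].acc = 76

Tracing OS — 3×3 array, target PE[2][2]:
  0: (1,2).acc=0  regs=<0,0>
  0: (2,1).acc=0  regs=<0,0>
  0: (2,2).acc=0  regs=<0,0>
  1: (1,2).acc=0  regs=<0,0>
  1: (2,1).acc=0  regs=<0,0>
  1: (2,2).acc=0  regs=<0,0>
  2: (1,2).acc=0  regs=<0,0>
  2: (2,1).acc=0  regs=<0,0>
  2: (2,2).acc=0  regs=<0,0>
  3: (1,2).acc=36  regs=<6,6>
  3: (2,1).acc=6  regs=<2,3>
  3: (2,2).acc=0  regs=<0,0>
  4: (1,2).acc=44  regs=<1,8>
  4: (2,1).acc=14  regs=<8,1>
  4: (2,2).acc=12  regs=<2,6>
  5: (1,2).acc=98  regs=<9,6>
  5: (2,1).acc=26  regs=<6,2>
  5: (2,2).acc=76  regs=<8,8>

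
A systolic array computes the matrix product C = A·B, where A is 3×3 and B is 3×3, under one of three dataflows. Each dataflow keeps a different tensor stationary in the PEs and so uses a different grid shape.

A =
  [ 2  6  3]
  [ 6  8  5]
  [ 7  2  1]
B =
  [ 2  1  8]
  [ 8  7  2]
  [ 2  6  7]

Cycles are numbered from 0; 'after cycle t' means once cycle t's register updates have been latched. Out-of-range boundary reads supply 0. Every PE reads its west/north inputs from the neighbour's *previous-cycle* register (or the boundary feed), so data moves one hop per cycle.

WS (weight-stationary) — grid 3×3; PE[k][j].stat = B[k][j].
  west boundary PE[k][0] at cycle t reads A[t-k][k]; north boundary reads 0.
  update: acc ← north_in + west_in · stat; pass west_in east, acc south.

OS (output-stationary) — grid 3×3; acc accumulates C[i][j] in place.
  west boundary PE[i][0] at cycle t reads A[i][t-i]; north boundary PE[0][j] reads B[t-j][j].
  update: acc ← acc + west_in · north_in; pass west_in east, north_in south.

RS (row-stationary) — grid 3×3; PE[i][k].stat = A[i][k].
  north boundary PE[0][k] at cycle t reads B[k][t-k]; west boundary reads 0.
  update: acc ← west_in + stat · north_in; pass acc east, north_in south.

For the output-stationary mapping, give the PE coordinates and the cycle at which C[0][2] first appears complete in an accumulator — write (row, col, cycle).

OS: C[0][2] accumulates in PE[0][2]:
  cycle 0: PE[0][2] → acc 0, east 0, south 0
  cycle 1: PE[0][2] → acc 0, east 0, south 0
  cycle 2: PE[0][2] → acc 16, east 2, south 8
  cycle 3: PE[0][2] → acc 28, east 6, south 2
  cycle 4: PE[0][2] → acc 49, east 3, south 7

(row, col, cycle) = (0, 2, 4)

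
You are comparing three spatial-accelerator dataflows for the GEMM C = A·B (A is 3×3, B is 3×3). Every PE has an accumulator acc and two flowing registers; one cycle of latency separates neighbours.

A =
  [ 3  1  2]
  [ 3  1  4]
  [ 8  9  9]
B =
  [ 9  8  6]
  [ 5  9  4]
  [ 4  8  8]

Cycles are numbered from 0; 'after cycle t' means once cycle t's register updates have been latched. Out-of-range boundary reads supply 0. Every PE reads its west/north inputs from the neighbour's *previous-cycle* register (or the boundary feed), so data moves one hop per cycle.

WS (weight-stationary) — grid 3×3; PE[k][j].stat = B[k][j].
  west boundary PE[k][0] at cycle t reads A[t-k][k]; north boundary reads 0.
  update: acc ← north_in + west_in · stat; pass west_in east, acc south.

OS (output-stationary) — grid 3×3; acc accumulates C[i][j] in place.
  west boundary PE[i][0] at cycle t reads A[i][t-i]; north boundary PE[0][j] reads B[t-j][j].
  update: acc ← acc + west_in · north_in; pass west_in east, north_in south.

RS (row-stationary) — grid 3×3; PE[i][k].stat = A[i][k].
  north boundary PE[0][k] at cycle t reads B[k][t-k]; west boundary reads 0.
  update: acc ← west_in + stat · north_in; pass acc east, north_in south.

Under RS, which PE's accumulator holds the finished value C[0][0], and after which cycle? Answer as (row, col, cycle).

(row, col, cycle) = (0, 2, 2)

RS: C[0][0] accumulates in PE[0][2]:
  @0  [0,2]  acc 0  |  →0  ↓0
  @1  [0,2]  acc 0  |  →0  ↓0
  @2  [0,2]  acc 40  |  →40  ↓4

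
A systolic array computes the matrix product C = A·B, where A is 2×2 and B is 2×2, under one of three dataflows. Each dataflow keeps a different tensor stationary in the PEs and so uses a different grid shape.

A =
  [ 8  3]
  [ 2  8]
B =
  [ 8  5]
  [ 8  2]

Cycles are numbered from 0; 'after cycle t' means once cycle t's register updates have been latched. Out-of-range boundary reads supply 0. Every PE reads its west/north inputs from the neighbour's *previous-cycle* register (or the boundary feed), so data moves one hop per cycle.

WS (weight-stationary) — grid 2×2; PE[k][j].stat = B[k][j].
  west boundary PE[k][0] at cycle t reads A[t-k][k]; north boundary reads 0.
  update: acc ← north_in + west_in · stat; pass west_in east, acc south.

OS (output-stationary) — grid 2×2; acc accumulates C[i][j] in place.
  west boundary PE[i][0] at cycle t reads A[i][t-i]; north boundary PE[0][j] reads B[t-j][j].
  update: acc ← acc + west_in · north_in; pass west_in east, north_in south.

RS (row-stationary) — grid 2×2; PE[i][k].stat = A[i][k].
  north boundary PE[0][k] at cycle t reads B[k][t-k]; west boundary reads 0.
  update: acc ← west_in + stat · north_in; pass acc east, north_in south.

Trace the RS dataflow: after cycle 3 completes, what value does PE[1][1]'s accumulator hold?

Tracing RS — 2×2 array, target PE[1][1]:
  cycle 0: PE[0][1] → acc 0, east 0, south 0
  cycle 0: PE[1][0] → acc 0, east 0, south 0
  cycle 0: PE[1][1] → acc 0, east 0, south 0
  cycle 1: PE[0][1] → acc 88, east 88, south 8
  cycle 1: PE[1][0] → acc 16, east 16, south 8
  cycle 1: PE[1][1] → acc 0, east 0, south 0
  cycle 2: PE[0][1] → acc 46, east 46, south 2
  cycle 2: PE[1][0] → acc 10, east 10, south 5
  cycle 2: PE[1][1] → acc 80, east 80, south 8
  cycle 3: PE[0][1] → acc 0, east 0, south 0
  cycle 3: PE[1][0] → acc 0, east 0, south 0
  cycle 3: PE[1][1] → acc 26, east 26, south 2

PE[1][1].acc = 26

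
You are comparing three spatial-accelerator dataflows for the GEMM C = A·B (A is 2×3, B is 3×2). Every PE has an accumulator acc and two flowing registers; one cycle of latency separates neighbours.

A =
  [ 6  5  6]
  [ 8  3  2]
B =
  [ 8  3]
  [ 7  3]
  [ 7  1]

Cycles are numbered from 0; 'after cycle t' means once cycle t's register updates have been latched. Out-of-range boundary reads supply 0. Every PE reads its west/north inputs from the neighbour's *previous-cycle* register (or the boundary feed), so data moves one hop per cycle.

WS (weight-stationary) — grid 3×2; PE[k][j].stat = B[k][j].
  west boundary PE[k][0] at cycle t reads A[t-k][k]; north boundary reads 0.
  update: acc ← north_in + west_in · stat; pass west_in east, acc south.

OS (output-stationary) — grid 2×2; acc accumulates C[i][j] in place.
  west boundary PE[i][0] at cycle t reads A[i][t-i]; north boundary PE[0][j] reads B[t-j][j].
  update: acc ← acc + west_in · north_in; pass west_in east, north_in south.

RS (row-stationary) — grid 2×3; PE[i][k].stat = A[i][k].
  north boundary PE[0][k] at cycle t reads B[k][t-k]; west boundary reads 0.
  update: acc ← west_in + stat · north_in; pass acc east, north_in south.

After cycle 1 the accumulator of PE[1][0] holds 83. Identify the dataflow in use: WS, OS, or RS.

WS (3×2 grid), PE[1][0]:
  t=0 PE[1][0]: acc=0 h=0 v=0
  t=1 PE[1][0]: acc=83 h=5 v=83
OS (2×2 grid), PE[1][0]:
  t=0 PE[1][0]: acc=0 h=0 v=0
  t=1 PE[1][0]: acc=64 h=8 v=8
RS (2×3 grid), PE[1][0]:
  t=0 PE[1][0]: acc=0 h=0 v=0
  t=1 PE[1][0]: acc=64 h=64 v=8

dataflow = WS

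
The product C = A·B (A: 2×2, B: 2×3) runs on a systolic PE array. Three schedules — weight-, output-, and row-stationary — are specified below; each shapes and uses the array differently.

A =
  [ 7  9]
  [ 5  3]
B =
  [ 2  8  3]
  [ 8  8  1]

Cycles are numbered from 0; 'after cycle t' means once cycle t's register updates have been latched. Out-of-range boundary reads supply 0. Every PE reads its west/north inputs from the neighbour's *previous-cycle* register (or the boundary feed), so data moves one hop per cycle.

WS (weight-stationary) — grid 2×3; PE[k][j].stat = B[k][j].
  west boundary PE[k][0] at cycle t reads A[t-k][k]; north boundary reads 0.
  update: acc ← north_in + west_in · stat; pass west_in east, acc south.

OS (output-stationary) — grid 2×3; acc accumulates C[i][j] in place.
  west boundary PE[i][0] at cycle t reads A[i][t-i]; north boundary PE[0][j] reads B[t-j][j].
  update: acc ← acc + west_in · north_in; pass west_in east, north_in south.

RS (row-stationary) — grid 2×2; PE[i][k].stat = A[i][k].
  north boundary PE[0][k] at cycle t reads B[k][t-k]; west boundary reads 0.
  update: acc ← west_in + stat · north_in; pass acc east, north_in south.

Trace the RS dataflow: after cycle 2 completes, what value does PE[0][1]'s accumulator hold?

Tracing RS — 2×2 array, target PE[0][1]:
  cycle 0: PE[0][0] → acc 14, east 14, south 2
  cycle 0: PE[0][1] → acc 0, east 0, south 0
  cycle 1: PE[0][0] → acc 56, east 56, south 8
  cycle 1: PE[0][1] → acc 86, east 86, south 8
  cycle 2: PE[0][0] → acc 21, east 21, south 3
  cycle 2: PE[0][1] → acc 128, east 128, south 8

PE[0][1].acc = 128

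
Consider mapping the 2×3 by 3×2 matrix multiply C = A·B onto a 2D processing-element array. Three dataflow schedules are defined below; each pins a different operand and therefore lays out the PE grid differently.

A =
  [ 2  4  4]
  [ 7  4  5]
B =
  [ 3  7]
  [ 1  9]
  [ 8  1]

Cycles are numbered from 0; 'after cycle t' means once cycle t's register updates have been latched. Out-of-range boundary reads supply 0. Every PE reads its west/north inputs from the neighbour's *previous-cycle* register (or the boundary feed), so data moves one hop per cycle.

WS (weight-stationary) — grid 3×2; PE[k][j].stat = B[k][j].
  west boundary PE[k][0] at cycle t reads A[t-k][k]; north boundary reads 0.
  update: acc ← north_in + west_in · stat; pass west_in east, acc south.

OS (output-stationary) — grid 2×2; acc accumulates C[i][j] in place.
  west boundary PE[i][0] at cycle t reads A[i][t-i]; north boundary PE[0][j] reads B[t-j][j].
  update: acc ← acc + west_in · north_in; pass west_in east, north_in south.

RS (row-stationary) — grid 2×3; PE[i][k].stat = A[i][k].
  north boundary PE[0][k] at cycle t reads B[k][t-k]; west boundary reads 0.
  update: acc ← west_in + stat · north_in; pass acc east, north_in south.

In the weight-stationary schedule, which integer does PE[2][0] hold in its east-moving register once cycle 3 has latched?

register = 5

Tracing WS — 3×2 array, target PE[2][0]:
  after 0 — PE[1][0] acc=0, pass-E 0, pass-S 0
  after 0 — PE[2][0] acc=0, pass-E 0, pass-S 0
  after 1 — PE[1][0] acc=10, pass-E 4, pass-S 10
  after 1 — PE[2][0] acc=0, pass-E 0, pass-S 0
  after 2 — PE[1][0] acc=25, pass-E 4, pass-S 25
  after 2 — PE[2][0] acc=42, pass-E 4, pass-S 42
  after 3 — PE[1][0] acc=0, pass-E 0, pass-S 0
  after 3 — PE[2][0] acc=65, pass-E 5, pass-S 65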